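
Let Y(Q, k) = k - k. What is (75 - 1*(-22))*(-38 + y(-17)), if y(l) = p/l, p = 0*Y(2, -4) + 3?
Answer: -62953/17 ≈ -3703.1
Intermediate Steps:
Y(Q, k) = 0
p = 3 (p = 0*0 + 3 = 0 + 3 = 3)
y(l) = 3/l
(75 - 1*(-22))*(-38 + y(-17)) = (75 - 1*(-22))*(-38 + 3/(-17)) = (75 + 22)*(-38 + 3*(-1/17)) = 97*(-38 - 3/17) = 97*(-649/17) = -62953/17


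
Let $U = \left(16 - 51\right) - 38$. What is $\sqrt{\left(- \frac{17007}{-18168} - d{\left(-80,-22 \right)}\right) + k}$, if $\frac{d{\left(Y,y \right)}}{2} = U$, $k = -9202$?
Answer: $\frac{i \sqrt{83023925038}}{3028} \approx 95.158 i$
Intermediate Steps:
$U = -73$ ($U = -35 - 38 = -73$)
$d{\left(Y,y \right)} = -146$ ($d{\left(Y,y \right)} = 2 \left(-73\right) = -146$)
$\sqrt{\left(- \frac{17007}{-18168} - d{\left(-80,-22 \right)}\right) + k} = \sqrt{\left(- \frac{17007}{-18168} - -146\right) - 9202} = \sqrt{\left(\left(-17007\right) \left(- \frac{1}{18168}\right) + 146\right) - 9202} = \sqrt{\left(\frac{5669}{6056} + 146\right) - 9202} = \sqrt{\frac{889845}{6056} - 9202} = \sqrt{- \frac{54837467}{6056}} = \frac{i \sqrt{83023925038}}{3028}$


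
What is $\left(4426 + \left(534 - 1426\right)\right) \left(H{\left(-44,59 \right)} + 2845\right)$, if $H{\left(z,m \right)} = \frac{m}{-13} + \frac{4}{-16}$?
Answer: $\frac{260969997}{26} \approx 1.0037 \cdot 10^{7}$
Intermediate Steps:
$H{\left(z,m \right)} = - \frac{1}{4} - \frac{m}{13}$ ($H{\left(z,m \right)} = m \left(- \frac{1}{13}\right) + 4 \left(- \frac{1}{16}\right) = - \frac{m}{13} - \frac{1}{4} = - \frac{1}{4} - \frac{m}{13}$)
$\left(4426 + \left(534 - 1426\right)\right) \left(H{\left(-44,59 \right)} + 2845\right) = \left(4426 + \left(534 - 1426\right)\right) \left(\left(- \frac{1}{4} - \frac{59}{13}\right) + 2845\right) = \left(4426 - 892\right) \left(- \frac{249}{52} + 2845\right) = 3534 \cdot \frac{147691}{52} = \frac{260969997}{26}$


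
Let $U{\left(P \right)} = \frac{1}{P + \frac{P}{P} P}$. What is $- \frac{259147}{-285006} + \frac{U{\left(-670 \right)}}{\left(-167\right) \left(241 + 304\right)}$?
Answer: $\frac{15802797159853}{17379680130300} \approx 0.90927$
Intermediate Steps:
$U{\left(P \right)} = \frac{1}{2 P}$ ($U{\left(P \right)} = \frac{1}{P + 1 P} = \frac{1}{P + P} = \frac{1}{2 P}$)
$- \frac{259147}{-285006} + \frac{U{\left(-670 \right)}}{\left(-167\right) \left(241 + 304\right)} = - \frac{259147}{-285006} + \frac{\frac{1}{2} \frac{1}{-670}}{\left(-167\right) \left(241 + 304\right)} = \left(-259147\right) \left(- \frac{1}{285006}\right) + \frac{\frac{1}{2} \left(- \frac{1}{670}\right)}{\left(-167\right) 545} = \frac{259147}{285006} - \frac{1}{1340 \left(-91015\right)} = \frac{259147}{285006} - - \frac{1}{121960100} = \frac{259147}{285006} + \frac{1}{121960100} = \frac{15802797159853}{17379680130300}$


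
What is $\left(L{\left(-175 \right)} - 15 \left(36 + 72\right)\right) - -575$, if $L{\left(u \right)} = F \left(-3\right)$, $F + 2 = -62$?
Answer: $-853$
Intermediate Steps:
$F = -64$ ($F = -2 - 62 = -64$)
$L{\left(u \right)} = 192$ ($L{\left(u \right)} = \left(-64\right) \left(-3\right) = 192$)
$\left(L{\left(-175 \right)} - 15 \left(36 + 72\right)\right) - -575 = \left(192 - 15 \left(36 + 72\right)\right) - -575 = \left(192 - 1620\right) + 575 = -1428 + 575 = -853$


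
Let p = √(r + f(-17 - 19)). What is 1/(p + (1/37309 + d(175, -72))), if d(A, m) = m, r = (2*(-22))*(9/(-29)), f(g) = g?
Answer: -2906414490367/210163756444949 - 25055306658*I*√58/210163756444949 ≈ -0.013829 - 0.00090794*I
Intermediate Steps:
r = 396/29 (r = -396*(-1)/29 = -44*(-9/29) = 396/29 ≈ 13.655)
p = 18*I*√58/29 (p = √(396/29 + (-17 - 19)) = √(396/29 - 36) = √(-648/29) = 18*I*√58/29 ≈ 4.727*I)
1/(p + (1/37309 + d(175, -72))) = 1/(18*I*√58/29 + (1/37309 - 72)) = 1/(18*I*√58/29 - 2686247/37309) = 1/(-2686247/37309 + 18*I*√58/29)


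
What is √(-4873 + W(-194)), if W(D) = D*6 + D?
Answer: I*√6231 ≈ 78.937*I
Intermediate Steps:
W(D) = 7*D (W(D) = 6*D + D = 7*D)
√(-4873 + W(-194)) = √(-4873 + 7*(-194)) = √(-4873 - 1358) = √(-6231) = I*√6231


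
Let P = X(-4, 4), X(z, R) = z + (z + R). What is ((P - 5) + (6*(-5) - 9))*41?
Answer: -1968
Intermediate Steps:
X(z, R) = R + 2*z (X(z, R) = z + (R + z) = R + 2*z)
P = -4 (P = 4 + 2*(-4) = 4 - 8 = -4)
((P - 5) + (6*(-5) - 9))*41 = ((-4 - 5) + (6*(-5) - 9))*41 = (-9 + (-30 - 9))*41 = (-9 - 39)*41 = -48*41 = -1968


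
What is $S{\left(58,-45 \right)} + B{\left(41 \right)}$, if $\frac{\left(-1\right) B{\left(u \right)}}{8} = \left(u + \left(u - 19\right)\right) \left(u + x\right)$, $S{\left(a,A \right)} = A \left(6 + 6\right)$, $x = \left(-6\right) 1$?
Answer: $-18180$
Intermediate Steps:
$x = -6$
$S{\left(a,A \right)} = 12 A$ ($S{\left(a,A \right)} = A 12 = 12 A$)
$B{\left(u \right)} = - 8 \left(-19 + 2 u\right) \left(-6 + u\right)$ ($B{\left(u \right)} = - 8 \left(u + \left(u - 19\right)\right) \left(u - 6\right) = - 8 \left(u + \left(-19 + u\right)\right) \left(-6 + u\right) = - 8 \left(-19 + 2 u\right) \left(-6 + u\right)$)
$S{\left(58,-45 \right)} + B{\left(41 \right)} = 12 \left(-45\right) - \left(-9256 + 26896\right) = -540 - 17640 = -18180$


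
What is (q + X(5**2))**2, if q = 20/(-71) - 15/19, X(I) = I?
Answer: 1041998400/1819801 ≈ 572.59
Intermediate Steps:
q = -1445/1349 (q = 20*(-1/71) - 15*1/19 = -20/71 - 15/19 = -1445/1349 ≈ -1.0712)
(q + X(5**2))**2 = (-1445/1349 + 5**2)**2 = (-1445/1349 + 25)**2 = (32280/1349)**2 = 1041998400/1819801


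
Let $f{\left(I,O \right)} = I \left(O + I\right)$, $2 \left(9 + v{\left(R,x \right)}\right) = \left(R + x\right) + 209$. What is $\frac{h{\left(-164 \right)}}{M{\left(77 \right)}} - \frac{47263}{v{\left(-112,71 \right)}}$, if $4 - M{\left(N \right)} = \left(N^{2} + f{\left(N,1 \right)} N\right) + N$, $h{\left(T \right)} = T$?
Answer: $- \frac{5535250433}{8783700} \approx -630.17$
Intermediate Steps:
$v{\left(R,x \right)} = \frac{191}{2} + \frac{R}{2} + \frac{x}{2}$ ($v{\left(R,x \right)} = -9 + \frac{\left(R + x\right) + 209}{2} = -9 + \frac{209 + R + x}{2} = -9 + \left(\frac{209}{2} + \frac{R}{2} + \frac{x}{2}\right) = \frac{191}{2} + \frac{R}{2} + \frac{x}{2}$)
$f{\left(I,O \right)} = I \left(I + O\right)$
$M{\left(N \right)} = 4 - N - N^{2} - N^{2} \left(1 + N\right)$ ($M{\left(N \right)} = 4 - \left(\left(N^{2} + N \left(N + 1\right) N\right) + N\right) = 4 - \left(\left(N^{2} + N \left(1 + N\right) N\right) + N\right) = 4 - \left(\left(N^{2} + N^{2} \left(1 + N\right)\right) + N\right) = 4 - \left(N + N^{2} + N^{2} \left(1 + N\right)\right) = 4 - N - N^{2} - N^{2} \left(1 + N\right)$)
$\frac{h{\left(-164 \right)}}{M{\left(77 \right)}} - \frac{47263}{v{\left(-112,71 \right)}} = - \frac{164}{4 - 77 - 77^{3} - 2 \cdot 77^{2}} - \frac{47263}{\frac{191}{2} + \frac{1}{2} \left(-112\right) + \frac{1}{2} \cdot 71} = - \frac{164}{4 - 77 - 456533 - 11858} - \frac{47263}{\frac{191}{2} - 56 + \frac{71}{2}} = - \frac{164}{4 - 77 - 456533 - 11858} - \frac{47263}{75} = - \frac{164}{-468464} - \frac{47263}{75} = \left(-164\right) \left(- \frac{1}{468464}\right) - \frac{47263}{75} = \frac{41}{117116} - \frac{47263}{75} = - \frac{5535250433}{8783700}$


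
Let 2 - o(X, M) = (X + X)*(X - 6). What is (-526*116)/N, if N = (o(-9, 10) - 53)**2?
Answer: -61016/103041 ≈ -0.59215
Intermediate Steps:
o(X, M) = 2 - 2*X*(-6 + X) (o(X, M) = 2 - (X + X)*(X - 6) = 2 - 2*X*(-6 + X))
N = 103041 (N = ((2 - 2*(-9)**2 + 12*(-9)) - 53)**2 = ((2 - 2*81 - 108) - 53)**2 = ((2 - 162 - 108) - 53)**2 = (-268 - 53)**2 = (-321)**2 = 103041)
(-526*116)/N = -526*116/103041 = -61016*1/103041 = -61016/103041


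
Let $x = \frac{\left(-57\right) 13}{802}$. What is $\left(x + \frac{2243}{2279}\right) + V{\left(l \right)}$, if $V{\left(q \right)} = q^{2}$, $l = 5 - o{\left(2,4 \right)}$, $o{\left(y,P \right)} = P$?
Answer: $\frac{1937905}{1827758} \approx 1.0603$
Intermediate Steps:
$x = - \frac{741}{802}$ ($x = \left(-741\right) \frac{1}{802} = - \frac{741}{802} \approx -0.92394$)
$l = 1$ ($l = 5 - 4 = 1$)
$\left(x + \frac{2243}{2279}\right) + V{\left(l \right)} = \left(- \frac{741}{802} + \frac{2243}{2279}\right) + 1^{2} = \left(- \frac{741}{802} + 2243 \cdot \frac{1}{2279}\right) + 1 = \left(- \frac{741}{802} + \frac{2243}{2279}\right) + 1 = \frac{110147}{1827758} + 1 = \frac{1937905}{1827758}$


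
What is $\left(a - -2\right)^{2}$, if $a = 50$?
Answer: $2704$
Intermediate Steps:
$\left(a - -2\right)^{2} = \left(50 - -2\right)^{2} = \left(50 + \left(4 - 2\right)\right)^{2} = \left(50 + 2\right)^{2} = 52^{2} = 2704$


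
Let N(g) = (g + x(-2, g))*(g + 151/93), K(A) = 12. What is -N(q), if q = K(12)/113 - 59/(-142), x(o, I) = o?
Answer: 25313857243/7981697596 ≈ 3.1715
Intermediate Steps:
q = 8371/16046 (q = 12/113 - 59/(-142) = 12*(1/113) - 59*(-1/142) = 12/113 + 59/142 = 8371/16046 ≈ 0.52169)
N(g) = (-2 + g)*(151/93 + g) (N(g) = (g - 2)*(g + 151/93) = (-2 + g)*(g + 151*(1/93)) = (-2 + g)*(g + 151/93) = (-2 + g)*(151/93 + g))
-N(q) = -(-302/93 + (8371/16046)**2 - 35/93*8371/16046) = -(-302/93 + 70073641/257474116 - 292985/1492278) = -1*(-25313857243/7981697596) = 25313857243/7981697596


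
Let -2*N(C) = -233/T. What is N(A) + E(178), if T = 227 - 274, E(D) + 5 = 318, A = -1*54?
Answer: 29189/94 ≈ 310.52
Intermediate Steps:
A = -54
E(D) = 313 (E(D) = -5 + 318 = 313)
T = -47
N(C) = -233/94 (N(C) = -(-233)/(2*(-47)) = -(-233)*(-1)/(2*47) = -1/2*233/47 = -233/94)
N(A) + E(178) = -233/94 + 313 = 29189/94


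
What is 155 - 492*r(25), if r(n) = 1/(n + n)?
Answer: 3629/25 ≈ 145.16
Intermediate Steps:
r(n) = 1/(2*n)
155 - 492*r(25) = 155 - 246/25 = 3629/25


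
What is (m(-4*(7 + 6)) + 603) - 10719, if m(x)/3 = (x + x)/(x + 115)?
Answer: -212540/21 ≈ -10121.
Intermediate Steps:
m(x) = 6*x/(115 + x) (m(x) = 3*((x + x)/(x + 115)) = 3*((2*x)/(115 + x)) = 3*(2*x/(115 + x)) = 6*x/(115 + x))
(m(-4*(7 + 6)) + 603) - 10719 = (6*(-4*(7 + 6))/(115 - 4*(7 + 6)) + 603) - 10719 = (6*(-4*13)/(115 - 4*13) + 603) - 10719 = (6*(-52)/(115 - 52) + 603) - 10719 = (6*(-52)/63 + 603) - 10719 = (6*(-52)*(1/63) + 603) - 10719 = (-104/21 + 603) - 10719 = 12559/21 - 10719 = -212540/21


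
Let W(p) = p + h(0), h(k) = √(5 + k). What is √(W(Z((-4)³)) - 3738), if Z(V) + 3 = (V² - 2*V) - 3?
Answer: √(480 + √5) ≈ 21.960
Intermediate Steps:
Z(V) = -6 + V² - 2*V (Z(V) = -3 + ((V² - 2*V) - 3) = -3 + (-3 + V² - 2*V) = -6 + V² - 2*V)
W(p) = p + √5 (W(p) = p + √(5 + 0) = p + √5)
√(W(Z((-4)³)) - 3738) = √(((-6 + ((-4)³)² - 2*(-4)³) + √5) - 3738) = √(((-6 + (-64)² - 2*(-64)) + √5) - 3738) = √(((-6 + 4096 + 128) + √5) - 3738) = √((4218 + √5) - 3738) = √(480 + √5)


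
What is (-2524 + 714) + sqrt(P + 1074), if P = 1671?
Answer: -1810 + 3*sqrt(305) ≈ -1757.6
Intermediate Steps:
(-2524 + 714) + sqrt(P + 1074) = (-2524 + 714) + sqrt(1671 + 1074) = -1810 + sqrt(2745) = -1810 + 3*sqrt(305)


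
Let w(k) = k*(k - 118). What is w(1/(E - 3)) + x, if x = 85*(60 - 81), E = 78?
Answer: -10049474/5625 ≈ -1786.6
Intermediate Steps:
w(k) = k*(-118 + k)
x = -1785 (x = 85*(-21) = -1785)
w(1/(E - 3)) + x = (-118 + 1/(78 - 3))/(78 - 3) - 1785 = (-118 + 1/75)/75 - 1785 = (1/75)*(-8849/75) - 1785 = -8849/5625 - 1785 = -10049474/5625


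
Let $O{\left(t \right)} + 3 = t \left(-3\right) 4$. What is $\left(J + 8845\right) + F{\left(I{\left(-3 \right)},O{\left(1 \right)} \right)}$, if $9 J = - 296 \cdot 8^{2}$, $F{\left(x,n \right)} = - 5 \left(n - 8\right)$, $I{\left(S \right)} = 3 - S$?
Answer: $\frac{61696}{9} \approx 6855.1$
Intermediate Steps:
$O{\left(t \right)} = -3 - 12 t$ ($O{\left(t \right)} = -3 + t \left(-3\right) 4 = -3 + - 3 t 4 = -3 - 12 t$)
$F{\left(x,n \right)} = 40 - 5 n$ ($F{\left(x,n \right)} = - 5 \left(-8 + n\right) = 40 - 5 n$)
$J = - \frac{18944}{9}$ ($J = \frac{\left(-296\right) 8^{2}}{9} = \frac{\left(-296\right) 64}{9} = \frac{1}{9} \left(-18944\right) = - \frac{18944}{9} \approx -2104.9$)
$\left(J + 8845\right) + F{\left(I{\left(-3 \right)},O{\left(1 \right)} \right)} = \left(- \frac{18944}{9} + 8845\right) - \left(-40 + 5 \left(-3 - 12\right)\right) = \frac{60661}{9} - \left(-40 + 5 \left(-3 - 12\right)\right) = \frac{60661}{9} + \left(40 - -75\right) = \frac{60661}{9} + \left(40 + 75\right) = \frac{60661}{9} + 115 = \frac{61696}{9}$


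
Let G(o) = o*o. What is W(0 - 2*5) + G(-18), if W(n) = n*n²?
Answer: -676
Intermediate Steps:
G(o) = o²
W(n) = n³
W(0 - 2*5) + G(-18) = (0 - 2*5)³ + (-18)² = (0 - 10)³ + 324 = (-10)³ + 324 = -1000 + 324 = -676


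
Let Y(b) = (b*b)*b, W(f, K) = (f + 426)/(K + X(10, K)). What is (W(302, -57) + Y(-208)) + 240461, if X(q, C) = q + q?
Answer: -324063415/37 ≈ -8.7585e+6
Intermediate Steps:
X(q, C) = 2*q
W(f, K) = (426 + f)/(20 + K) (W(f, K) = (f + 426)/(K + 2*10) = (426 + f)/(K + 20) = (426 + f)/(20 + K))
Y(b) = b³ (Y(b) = b²*b = b³)
(W(302, -57) + Y(-208)) + 240461 = ((426 + 302)/(20 - 57) + (-208)³) + 240461 = (728/(-37) - 8998912) + 240461 = (-1/37*728 - 8998912) + 240461 = (-728/37 - 8998912) + 240461 = -332960472/37 + 240461 = -324063415/37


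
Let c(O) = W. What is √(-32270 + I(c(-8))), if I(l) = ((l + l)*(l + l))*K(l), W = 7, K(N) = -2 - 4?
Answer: I*√33446 ≈ 182.88*I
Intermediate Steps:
K(N) = -6
c(O) = 7
I(l) = -24*l² (I(l) = ((l + l)*(l + l))*(-6) = ((2*l)*(2*l))*(-6) = (4*l²)*(-6) = -24*l²)
√(-32270 + I(c(-8))) = √(-32270 - 24*7²) = √(-32270 - 24*49) = √(-32270 - 1176) = √(-33446) = I*√33446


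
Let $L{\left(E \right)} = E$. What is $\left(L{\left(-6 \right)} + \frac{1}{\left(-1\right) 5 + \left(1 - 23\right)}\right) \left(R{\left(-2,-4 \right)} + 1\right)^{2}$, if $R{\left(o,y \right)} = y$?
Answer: $- \frac{163}{3} \approx -54.333$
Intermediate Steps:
$\left(L{\left(-6 \right)} + \frac{1}{\left(-1\right) 5 + \left(1 - 23\right)}\right) \left(R{\left(-2,-4 \right)} + 1\right)^{2} = \left(-6 + \frac{1}{\left(-1\right) 5 + \left(1 - 23\right)}\right) \left(-4 + 1\right)^{2} = \left(-6 + \frac{1}{-5 - 22}\right) \left(-3\right)^{2} = \left(-6 + \frac{1}{-27}\right) 9 = \left(-6 - \frac{1}{27}\right) 9 = \left(- \frac{163}{27}\right) 9 = - \frac{163}{3}$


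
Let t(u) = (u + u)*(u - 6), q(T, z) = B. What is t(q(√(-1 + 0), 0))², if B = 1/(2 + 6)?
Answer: 2209/1024 ≈ 2.1572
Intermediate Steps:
B = ⅛ (B = 1/8 = ⅛ ≈ 0.12500)
q(T, z) = ⅛
t(u) = 2*u*(-6 + u) (t(u) = (2*u)*(-6 + u) = 2*u*(-6 + u))
t(q(√(-1 + 0), 0))² = (2*(⅛)*(-6 + ⅛))² = (2*(⅛)*(-47/8))² = (-47/32)² = 2209/1024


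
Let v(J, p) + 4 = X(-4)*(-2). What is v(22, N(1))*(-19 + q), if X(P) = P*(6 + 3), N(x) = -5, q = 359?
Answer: 23120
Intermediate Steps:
X(P) = 9*P (X(P) = P*9 = 9*P)
v(J, p) = 68 (v(J, p) = -4 + (9*(-4))*(-2) = -4 - 36*(-2) = -4 + 72 = 68)
v(22, N(1))*(-19 + q) = 68*(-19 + 359) = 68*340 = 23120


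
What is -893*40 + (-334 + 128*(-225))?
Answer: -64854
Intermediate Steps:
-893*40 + (-334 + 128*(-225)) = -35720 + (-334 - 28800) = -35720 - 29134 = -64854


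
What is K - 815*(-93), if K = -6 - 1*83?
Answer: 75706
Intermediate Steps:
K = -89 (K = -6 - 83 = -89)
K - 815*(-93) = -89 - 815*(-93) = -89 + 75795 = 75706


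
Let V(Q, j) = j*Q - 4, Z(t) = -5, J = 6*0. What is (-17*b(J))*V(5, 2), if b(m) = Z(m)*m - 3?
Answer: 306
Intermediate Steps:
J = 0
V(Q, j) = -4 + Q*j (V(Q, j) = Q*j - 4 = -4 + Q*j)
b(m) = -3 - 5*m (b(m) = -5*m - 3 = -3 - 5*m)
(-17*b(J))*V(5, 2) = (-17*(-3 - 5*0))*(-4 + 5*2) = (-17*(-3 + 0))*(-4 + 10) = -17*(-3)*6 = 51*6 = 306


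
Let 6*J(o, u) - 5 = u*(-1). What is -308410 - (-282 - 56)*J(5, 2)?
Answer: -308241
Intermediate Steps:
J(o, u) = ⅚ - u/6 (J(o, u) = ⅚ + (u*(-1))/6 = ⅚ + (-u)/6 = ⅚ - u/6)
-308410 - (-282 - 56)*J(5, 2) = -308410 - (-282 - 56)*(⅚ - ⅙*2) = -308410 - (-338)*(⅚ - ⅓) = -308410 - (-338)/2 = -308410 - 1*(-169) = -308410 + 169 = -308241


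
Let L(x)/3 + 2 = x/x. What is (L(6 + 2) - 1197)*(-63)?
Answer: 75600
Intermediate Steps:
L(x) = -3 (L(x) = -6 + 3*(x/x) = -6 + 3*1 = -6 + 3 = -3)
(L(6 + 2) - 1197)*(-63) = (-3 - 1197)*(-63) = -1200*(-63) = 75600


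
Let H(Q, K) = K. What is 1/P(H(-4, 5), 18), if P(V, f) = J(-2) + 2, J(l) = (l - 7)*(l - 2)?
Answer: 1/38 ≈ 0.026316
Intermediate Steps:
J(l) = (-7 + l)*(-2 + l)
P(V, f) = 38 (P(V, f) = (14 + (-2)² - 9*(-2)) + 2 = (14 + 4 + 18) + 2 = 36 + 2 = 38)
1/P(H(-4, 5), 18) = 1/38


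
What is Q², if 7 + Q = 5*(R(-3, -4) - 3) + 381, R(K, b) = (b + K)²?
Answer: 364816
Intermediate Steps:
R(K, b) = (K + b)²
Q = 604 (Q = -7 + (5*((-3 - 4)² - 3) + 381) = -7 + (5*((-7)² - 3) + 381) = -7 + (5*(49 - 3) + 381) = -7 + (5*46 + 381) = -7 + (230 + 381) = -7 + 611 = 604)
Q² = 604² = 364816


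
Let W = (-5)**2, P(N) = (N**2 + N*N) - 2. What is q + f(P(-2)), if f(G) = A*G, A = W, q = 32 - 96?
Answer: 86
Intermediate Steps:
P(N) = -2 + 2*N**2 (P(N) = (N**2 + N**2) - 2 = 2*N**2 - 2 = -2 + 2*N**2)
q = -64
W = 25
A = 25
f(G) = 25*G
q + f(P(-2)) = -64 + 25*(-2 + 2*(-2)**2) = -64 + 25*(-2 + 2*4) = -64 + 25*(-2 + 8) = -64 + 25*6 = -64 + 150 = 86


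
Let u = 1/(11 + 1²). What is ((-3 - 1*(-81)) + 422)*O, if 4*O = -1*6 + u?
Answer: -8875/12 ≈ -739.58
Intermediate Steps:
u = 1/12 (u = 1/(11 + 1) = 1/12 ≈ 0.083333)
O = -71/48 (O = (-1*6 + 1/12)/4 = (-6 + 1/12)/4 = (¼)*(-71/12) = -71/48 ≈ -1.4792)
((-3 - 1*(-81)) + 422)*O = ((-3 - 1*(-81)) + 422)*(-71/48) = ((-3 + 81) + 422)*(-71/48) = (78 + 422)*(-71/48) = 500*(-71/48) = -8875/12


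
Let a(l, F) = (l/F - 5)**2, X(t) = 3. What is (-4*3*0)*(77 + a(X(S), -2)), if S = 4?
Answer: 0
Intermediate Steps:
a(l, F) = (-5 + l/F)**2
(-4*3*0)*(77 + a(X(S), -2)) = (-4*3*0)*(77 + (-1*3 + 5*(-2))**2/(-2)**2) = (-12*0)*(77 + (-3 - 10)**2/4) = 0*(77 + (1/4)*(-13)**2) = 0*(77 + (1/4)*169) = 0*(77 + 169/4) = 0*(477/4) = 0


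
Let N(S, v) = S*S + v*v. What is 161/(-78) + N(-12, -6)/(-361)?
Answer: -72161/28158 ≈ -2.5627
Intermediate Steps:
N(S, v) = S² + v²
161/(-78) + N(-12, -6)/(-361) = 161/(-78) + ((-12)² + (-6)²)/(-361) = 161*(-1/78) + (144 + 36)*(-1/361) = -161/78 + 180*(-1/361) = -161/78 - 180/361 = -72161/28158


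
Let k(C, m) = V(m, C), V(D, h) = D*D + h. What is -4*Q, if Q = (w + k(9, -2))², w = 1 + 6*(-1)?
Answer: -256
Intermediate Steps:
V(D, h) = h + D² (V(D, h) = D² + h = h + D²)
k(C, m) = C + m²
w = -5 (w = 1 - 6 = -5)
Q = 64 (Q = (-5 + (9 + (-2)²))² = (-5 + (9 + 4))² = (-5 + 13)² = 8² = 64)
-4*Q = -4*64 = -256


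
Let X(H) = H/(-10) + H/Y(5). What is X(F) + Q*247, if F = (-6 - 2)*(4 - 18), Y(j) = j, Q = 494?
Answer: 610146/5 ≈ 1.2203e+5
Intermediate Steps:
F = 112 (F = -8*(-14) = 112)
X(H) = H/10 (X(H) = H/(-10) + H/5 = H*(-1/10) + H*(1/5) = -H/10 + H/5 = H/10)
X(F) + Q*247 = (1/10)*112 + 494*247 = 56/5 + 122018 = 610146/5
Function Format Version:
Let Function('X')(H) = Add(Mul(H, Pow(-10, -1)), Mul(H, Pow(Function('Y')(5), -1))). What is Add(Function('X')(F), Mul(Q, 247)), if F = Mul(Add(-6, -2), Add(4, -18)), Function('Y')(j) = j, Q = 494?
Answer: Rational(610146, 5) ≈ 1.2203e+5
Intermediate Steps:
F = 112 (F = Mul(-8, -14) = 112)
Function('X')(H) = Mul(Rational(1, 10), H) (Function('X')(H) = Add(Mul(H, Pow(-10, -1)), Mul(H, Pow(5, -1))) = Add(Mul(H, Rational(-1, 10)), Mul(H, Rational(1, 5))) = Add(Mul(Rational(-1, 10), H), Mul(Rational(1, 5), H)) = Mul(Rational(1, 10), H))
Add(Function('X')(F), Mul(Q, 247)) = Add(Mul(Rational(1, 10), 112), Mul(494, 247)) = Add(Rational(56, 5), 122018) = Rational(610146, 5)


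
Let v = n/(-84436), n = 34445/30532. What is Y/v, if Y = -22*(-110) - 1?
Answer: -6236181883888/34445 ≈ -1.8105e+8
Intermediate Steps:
n = 34445/30532 (n = 34445*(1/30532) = 34445/30532 ≈ 1.1282)
v = -34445/2577999952 (v = (34445/30532)/(-84436) = (34445/30532)*(-1/84436) = -34445/2577999952 ≈ -1.3361e-5)
Y = 2419 (Y = 2420 - 1 = 2419)
Y/v = 2419/(-34445/2577999952) = 2419*(-2577999952/34445) = -6236181883888/34445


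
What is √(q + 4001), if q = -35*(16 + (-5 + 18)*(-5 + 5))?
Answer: √3441 ≈ 58.660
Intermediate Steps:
q = -560 (q = -35*(16 + 13*0) = -35*(16 + 0) = -35*16 = -560)
√(q + 4001) = √(-560 + 4001) = √3441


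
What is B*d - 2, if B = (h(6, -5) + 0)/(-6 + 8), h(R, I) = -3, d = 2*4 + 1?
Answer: -31/2 ≈ -15.500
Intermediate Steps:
d = 9 (d = 8 + 1 = 9)
B = -3/2 (B = (-3 + 0)/(-6 + 8) = -3/2 ≈ -1.5000)
B*d - 2 = -3/2*9 - 2 = -27/2 - 2 = -31/2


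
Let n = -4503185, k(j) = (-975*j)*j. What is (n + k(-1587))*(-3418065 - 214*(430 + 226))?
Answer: 8754168710154040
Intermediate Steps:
k(j) = -975*j²
(n + k(-1587))*(-3418065 - 214*(430 + 226)) = (-4503185 - 975*(-1587)²)*(-3418065 - 214*(430 + 226)) = (-4503185 - 975*2518569)*(-3418065 - 214*656) = (-4503185 - 2455604775)*(-3418065 - 140384) = -2460107960*(-3558449) = 8754168710154040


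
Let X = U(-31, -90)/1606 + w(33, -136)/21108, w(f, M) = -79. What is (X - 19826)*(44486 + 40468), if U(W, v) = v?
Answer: -4758078730864039/2824954 ≈ -1.6843e+9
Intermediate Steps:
X = -1013297/16949724 (X = -90/1606 - 79/21108 = -90*1/1606 - 79*1/21108 = -45/803 - 79/21108 = -1013297/16949724 ≈ -0.059783)
(X - 19826)*(44486 + 40468) = (-1013297/16949724 - 19826)*(44486 + 40468) = -336046241321/16949724*84954 = -4758078730864039/2824954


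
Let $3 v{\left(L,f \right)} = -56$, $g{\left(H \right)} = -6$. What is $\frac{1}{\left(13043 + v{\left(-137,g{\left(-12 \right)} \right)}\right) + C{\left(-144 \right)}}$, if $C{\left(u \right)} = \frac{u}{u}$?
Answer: $\frac{3}{39076} \approx 7.6773 \cdot 10^{-5}$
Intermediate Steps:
$v{\left(L,f \right)} = - \frac{56}{3}$ ($v{\left(L,f \right)} = \frac{1}{3} \left(-56\right) = - \frac{56}{3}$)
$C{\left(u \right)} = 1$
$\frac{1}{\left(13043 + v{\left(-137,g{\left(-12 \right)} \right)}\right) + C{\left(-144 \right)}} = \frac{1}{\left(13043 - \frac{56}{3}\right) + 1} = \frac{1}{\frac{39073}{3} + 1} = \frac{1}{\frac{39076}{3}} = \frac{3}{39076}$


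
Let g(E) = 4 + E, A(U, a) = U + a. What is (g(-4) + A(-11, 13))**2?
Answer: 4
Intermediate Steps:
(g(-4) + A(-11, 13))**2 = ((4 - 4) + (-11 + 13))**2 = (0 + 2)**2 = 2**2 = 4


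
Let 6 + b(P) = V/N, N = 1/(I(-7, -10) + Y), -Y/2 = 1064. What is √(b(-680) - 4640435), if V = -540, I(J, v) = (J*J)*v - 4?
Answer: I*√3224561 ≈ 1795.7*I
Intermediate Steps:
Y = -2128 (Y = -2*1064 = -2128)
I(J, v) = -4 + v*J² (I(J, v) = J²*v - 4 = v*J² - 4 = -4 + v*J²)
N = -1/2622 (N = 1/((-4 - 10*(-7)²) - 2128) = 1/((-4 - 10*49) - 2128) = 1/((-4 - 490) - 2128) = 1/(-494 - 2128) = 1/(-2622) = -1/2622 ≈ -0.00038139)
b(P) = 1415874 (b(P) = -6 - 540/(-1/2622) = -6 - 540*(-2622) = -6 + 1415880 = 1415874)
√(b(-680) - 4640435) = √(1415874 - 4640435) = √(-3224561) = I*√3224561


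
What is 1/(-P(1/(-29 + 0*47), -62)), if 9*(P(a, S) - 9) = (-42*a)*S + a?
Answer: 261/256 ≈ 1.0195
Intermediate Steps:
P(a, S) = 9 + a/9 - 14*S*a/3 (P(a, S) = 9 + ((-42*a)*S + a)/9 = 9 + (-42*S*a + a)/9 = 9 + (a - 42*S*a)/9 = 9 + (a/9 - 14*S*a/3) = 9 + a/9 - 14*S*a/3)
1/(-P(1/(-29 + 0*47), -62)) = 1/(-(9 + 1/(9*(-29 + 0*47)) - 14/3*(-62)/(-29 + 0*47))) = 1/(-(9 + 1/(9*(-29 + 0)) - 14/3*(-62)/(-29 + 0))) = 1/(-(9 + (⅑)/(-29) - 14/3*(-62)/(-29))) = 1/(-(9 + (⅑)*(-1/29) - 14/3*(-62)*(-1/29))) = 1/(-(9 - 1/261 - 868/87)) = 1/(-1*(-256/261)) = 1/(256/261) = 261/256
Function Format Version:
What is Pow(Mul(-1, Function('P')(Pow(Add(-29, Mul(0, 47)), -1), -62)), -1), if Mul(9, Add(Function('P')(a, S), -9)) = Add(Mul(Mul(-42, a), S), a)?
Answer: Rational(261, 256) ≈ 1.0195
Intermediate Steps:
Function('P')(a, S) = Add(9, Mul(Rational(1, 9), a), Mul(Rational(-14, 3), S, a)) (Function('P')(a, S) = Add(9, Mul(Rational(1, 9), Add(Mul(Mul(-42, a), S), a))) = Add(9, Mul(Rational(1, 9), Add(Mul(-42, S, a), a))) = Add(9, Mul(Rational(1, 9), Add(a, Mul(-42, S, a)))) = Add(9, Add(Mul(Rational(1, 9), a), Mul(Rational(-14, 3), S, a))) = Add(9, Mul(Rational(1, 9), a), Mul(Rational(-14, 3), S, a)))
Pow(Mul(-1, Function('P')(Pow(Add(-29, Mul(0, 47)), -1), -62)), -1) = Pow(Mul(-1, Add(9, Mul(Rational(1, 9), Pow(Add(-29, Mul(0, 47)), -1)), Mul(Rational(-14, 3), -62, Pow(Add(-29, Mul(0, 47)), -1)))), -1) = Pow(Mul(-1, Add(9, Mul(Rational(1, 9), Pow(Add(-29, 0), -1)), Mul(Rational(-14, 3), -62, Pow(Add(-29, 0), -1)))), -1) = Pow(Mul(-1, Add(9, Mul(Rational(1, 9), Pow(-29, -1)), Mul(Rational(-14, 3), -62, Pow(-29, -1)))), -1) = Pow(Mul(-1, Add(9, Mul(Rational(1, 9), Rational(-1, 29)), Mul(Rational(-14, 3), -62, Rational(-1, 29)))), -1) = Pow(Mul(-1, Add(9, Rational(-1, 261), Rational(-868, 87))), -1) = Pow(Mul(-1, Rational(-256, 261)), -1) = Pow(Rational(256, 261), -1) = Rational(261, 256)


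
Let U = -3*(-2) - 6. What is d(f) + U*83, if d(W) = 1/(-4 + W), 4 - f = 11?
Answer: -1/11 ≈ -0.090909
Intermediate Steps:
f = -7 (f = 4 - 1*11 = 4 - 11 = -7)
U = 0 (U = 6 - 6 = 0)
d(f) + U*83 = 1/(-4 - 7) + 0*83 = 1/(-11) + 0 = -1/11 + 0 = -1/11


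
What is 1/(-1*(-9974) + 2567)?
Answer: 1/12541 ≈ 7.9738e-5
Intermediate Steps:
1/(-1*(-9974) + 2567) = 1/(9974 + 2567) = 1/12541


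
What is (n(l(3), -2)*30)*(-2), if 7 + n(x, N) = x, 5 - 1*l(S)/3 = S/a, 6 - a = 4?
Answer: -210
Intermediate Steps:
a = 2 (a = 6 - 1*4 = 6 - 4 = 2)
l(S) = 15 - 3*S/2
n(x, N) = -7 + x
(n(l(3), -2)*30)*(-2) = ((-7 + (15 - 3/2*3))*30)*(-2) = ((-7 + (15 - 9/2))*30)*(-2) = ((-7 + 21/2)*30)*(-2) = ((7/2)*30)*(-2) = 105*(-2) = -210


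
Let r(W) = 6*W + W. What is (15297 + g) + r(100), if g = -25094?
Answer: -9097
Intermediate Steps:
r(W) = 7*W
(15297 + g) + r(100) = (15297 - 25094) + 7*100 = -9797 + 700 = -9097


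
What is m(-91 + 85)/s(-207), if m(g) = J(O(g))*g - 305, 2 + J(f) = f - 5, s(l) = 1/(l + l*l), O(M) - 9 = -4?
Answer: -12494106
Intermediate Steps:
O(M) = 5 (O(M) = 9 - 4 = 5)
s(l) = 1/(l + l²)
J(f) = -7 + f (J(f) = -2 + (f - 5) = -2 + (-5 + f) = -7 + f)
m(g) = -305 - 2*g (m(g) = (-7 + 5)*g - 305 = -2*g - 305 = -305 - 2*g)
m(-91 + 85)/s(-207) = (-305 - 2*(-91 + 85))/((1/((-207)*(1 - 207)))) = (-305 - 2*(-6))/((-1/207/(-206))) = (-305 + 12)/((-1/207*(-1/206))) = -293/1/42642 = -293*42642 = -12494106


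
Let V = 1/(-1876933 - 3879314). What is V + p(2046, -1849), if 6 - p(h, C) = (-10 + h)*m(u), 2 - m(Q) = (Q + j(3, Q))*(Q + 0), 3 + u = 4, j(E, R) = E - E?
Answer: -11685181411/5756247 ≈ -2030.0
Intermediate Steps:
j(E, R) = 0
u = 1 (u = -3 + 4 = 1)
m(Q) = 2 - Q² (m(Q) = 2 - (Q + 0)*(Q + 0) = 2 - Q*Q = 2 - Q²)
p(h, C) = 16 - h (p(h, C) = 6 - (-10 + h)*(2 - 1*1²) = 6 - (-10 + h)*(2 - 1*1) = 6 - (-10 + h)*(2 - 1) = 6 - (-10 + h) = 6 + (10 - h) = 16 - h)
V = -1/5756247 (V = 1/(-5756247) = -1/5756247 ≈ -1.7372e-7)
V + p(2046, -1849) = -1/5756247 + (16 - 1*2046) = -1/5756247 + (16 - 2046) = -1/5756247 - 2030 = -11685181411/5756247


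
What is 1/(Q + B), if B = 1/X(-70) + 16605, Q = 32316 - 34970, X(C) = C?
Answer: 70/976569 ≈ 7.1679e-5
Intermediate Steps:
Q = -2654
B = 1162349/70 (B = 1/(-70) + 16605 = -1/70 + 16605 = 1162349/70 ≈ 16605.)
1/(Q + B) = 1/(-2654 + 1162349/70) = 1/(976569/70) = 70/976569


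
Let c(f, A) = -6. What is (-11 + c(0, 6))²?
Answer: 289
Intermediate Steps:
(-11 + c(0, 6))² = (-11 - 6)² = (-17)² = 289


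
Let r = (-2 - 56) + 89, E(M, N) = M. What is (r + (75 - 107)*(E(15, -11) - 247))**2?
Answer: 55577025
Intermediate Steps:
r = 31 (r = -58 + 89 = 31)
(r + (75 - 107)*(E(15, -11) - 247))**2 = (31 + (75 - 107)*(15 - 247))**2 = (31 - 32*(-232))**2 = (31 + 7424)**2 = 7455**2 = 55577025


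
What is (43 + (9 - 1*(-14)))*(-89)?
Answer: -5874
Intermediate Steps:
(43 + (9 - 1*(-14)))*(-89) = (43 + (9 + 14))*(-89) = (43 + 23)*(-89) = 66*(-89) = -5874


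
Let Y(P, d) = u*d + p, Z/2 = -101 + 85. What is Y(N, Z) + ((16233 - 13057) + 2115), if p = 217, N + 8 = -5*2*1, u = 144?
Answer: 900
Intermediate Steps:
Z = -32 (Z = 2*(-101 + 85) = 2*(-16) = -32)
N = -18 (N = -8 - 5*2*1 = -8 - 10*1 = -8 - 10 = -18)
Y(P, d) = 217 + 144*d (Y(P, d) = 144*d + 217 = 217 + 144*d)
Y(N, Z) + ((16233 - 13057) + 2115) = (217 + 144*(-32)) + ((16233 - 13057) + 2115) = (217 - 4608) + (3176 + 2115) = -4391 + 5291 = 900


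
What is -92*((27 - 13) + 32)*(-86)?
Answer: 363952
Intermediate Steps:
-92*((27 - 13) + 32)*(-86) = -92*(14 + 32)*(-86) = -92*46*(-86) = -4232*(-86) = 363952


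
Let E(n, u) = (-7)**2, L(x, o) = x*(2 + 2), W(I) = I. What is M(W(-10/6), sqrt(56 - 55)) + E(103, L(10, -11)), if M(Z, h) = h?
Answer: 50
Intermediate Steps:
L(x, o) = 4*x (L(x, o) = x*4 = 4*x)
E(n, u) = 49
M(W(-10/6), sqrt(56 - 55)) + E(103, L(10, -11)) = sqrt(56 - 55) + 49 = sqrt(1) + 49 = 1 + 49 = 50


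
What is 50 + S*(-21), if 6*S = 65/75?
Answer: 1409/30 ≈ 46.967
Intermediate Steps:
S = 13/90 (S = (65/75)/6 = (65*(1/75))/6 = (1/6)*(13/15) = 13/90 ≈ 0.14444)
50 + S*(-21) = 50 + (13/90)*(-21) = 50 - 91/30 = 1409/30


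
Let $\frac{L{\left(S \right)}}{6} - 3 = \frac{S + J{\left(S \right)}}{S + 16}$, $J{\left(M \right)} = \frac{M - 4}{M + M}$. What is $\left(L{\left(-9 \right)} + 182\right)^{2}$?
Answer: $\frac{16410601}{441} \approx 37212.0$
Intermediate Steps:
$J{\left(M \right)} = \frac{-4 + M}{2 M}$
$L{\left(S \right)} = 18 + \frac{6 \left(S + \frac{-4 + S}{2 S}\right)}{16 + S}$ ($L{\left(S \right)} = 18 + 6 \frac{S + \frac{-4 + S}{2 S}}{S + 16} = 18 + 6 \frac{S + \frac{-4 + S}{2 S}}{16 + S} = 18 + \frac{6 \left(S + \frac{-4 + S}{2 S}\right)}{16 + S}$)
$\left(L{\left(-9 \right)} + 182\right)^{2} = \left(\frac{3 \left(-4 + 8 \left(-9\right)^{2} + 97 \left(-9\right)\right)}{\left(-9\right) \left(16 - 9\right)} + 182\right)^{2} = \left(3 \left(- \frac{1}{9}\right) \frac{1}{7} \left(-4 + 8 \cdot 81 - 873\right) + 182\right)^{2} = \left(3 \left(- \frac{1}{9}\right) \frac{1}{7} \left(-4 + 648 - 873\right) + 182\right)^{2} = \left(3 \left(- \frac{1}{9}\right) \frac{1}{7} \left(-229\right) + 182\right)^{2} = \left(\frac{229}{21} + 182\right)^{2} = \left(\frac{4051}{21}\right)^{2} = \frac{16410601}{441}$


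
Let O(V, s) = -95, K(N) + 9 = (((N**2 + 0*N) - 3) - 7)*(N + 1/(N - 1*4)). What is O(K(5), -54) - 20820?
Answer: -20915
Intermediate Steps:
K(N) = -9 + (-10 + N**2)*(N + 1/(-4 + N)) (K(N) = -9 + (((N**2 + 0*N) - 3) - 7)*(N + 1/(N - 1*4)) = -9 + (((N**2 + 0) - 3) - 7)*(N + 1/(N - 4)) = -9 + ((N**2 - 3) - 7)*(N + 1/(-4 + N)) = -9 + ((-3 + N**2) - 7)*(N + 1/(-4 + N)) = -9 + (-10 + N**2)*(N + 1/(-4 + N)))
O(K(5), -54) - 20820 = -95 - 20820 = -20915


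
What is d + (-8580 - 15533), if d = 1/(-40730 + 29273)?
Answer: -276262642/11457 ≈ -24113.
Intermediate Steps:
d = -1/11457 (d = 1/(-11457) = -1/11457 ≈ -8.7283e-5)
d + (-8580 - 15533) = -1/11457 + (-8580 - 15533) = -1/11457 - 24113 = -276262642/11457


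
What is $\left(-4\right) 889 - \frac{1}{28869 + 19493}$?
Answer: $- \frac{171975273}{48362} \approx -3556.0$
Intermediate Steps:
$\left(-4\right) 889 - \frac{1}{28869 + 19493} = -3556 - \frac{1}{48362} = - \frac{171975273}{48362}$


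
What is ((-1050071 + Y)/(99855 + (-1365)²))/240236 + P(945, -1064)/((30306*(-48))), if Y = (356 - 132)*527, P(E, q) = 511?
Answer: -420737280329/1191032080615440 ≈ -0.00035325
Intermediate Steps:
Y = 118048 (Y = 224*527 = 118048)
((-1050071 + Y)/(99855 + (-1365)²))/240236 + P(945, -1064)/((30306*(-48))) = ((-1050071 + 118048)/(99855 + (-1365)²))/240236 + 511/((30306*(-48))) = -932023/(99855 + 1863225)*(1/240236) + 511/(-1454688) = -932023/1963080*(1/240236) + 511*(-1/1454688) = -932023*1/1963080*(1/240236) - 511/1454688 = -932023/1963080*1/240236 - 511/1454688 = -932023/471602486880 - 511/1454688 = -420737280329/1191032080615440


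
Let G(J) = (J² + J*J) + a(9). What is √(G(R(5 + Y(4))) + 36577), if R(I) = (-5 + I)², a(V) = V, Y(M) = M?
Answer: 9*√458 ≈ 192.61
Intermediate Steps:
G(J) = 9 + 2*J² (G(J) = (J² + J*J) + 9 = (J² + J²) + 9 = 2*J² + 9 = 9 + 2*J²)
√(G(R(5 + Y(4))) + 36577) = √((9 + 2*((-5 + (5 + 4))²)²) + 36577) = √((9 + 2*((-5 + 9)²)²) + 36577) = √((9 + 2*(4²)²) + 36577) = √((9 + 2*16²) + 36577) = √((9 + 2*256) + 36577) = √((9 + 512) + 36577) = √(521 + 36577) = √37098 = 9*√458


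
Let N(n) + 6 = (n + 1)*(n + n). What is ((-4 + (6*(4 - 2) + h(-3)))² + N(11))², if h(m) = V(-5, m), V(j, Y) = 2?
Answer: 128164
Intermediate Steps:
h(m) = 2
N(n) = -6 + 2*n*(1 + n) (N(n) = -6 + (n + 1)*(n + n) = -6 + (1 + n)*(2*n) = -6 + 2*n*(1 + n))
((-4 + (6*(4 - 2) + h(-3)))² + N(11))² = ((-4 + (6*(4 - 2) + 2))² + (-6 + 2*11 + 2*11²))² = ((-4 + (6*2 + 2))² + (-6 + 22 + 2*121))² = ((-4 + (12 + 2))² + (-6 + 22 + 242))² = ((-4 + 14)² + 258)² = (10² + 258)² = (100 + 258)² = 358² = 128164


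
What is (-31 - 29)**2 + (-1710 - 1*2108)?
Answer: -218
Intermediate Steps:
(-31 - 29)**2 + (-1710 - 1*2108) = (-60)**2 + (-1710 - 2108) = 3600 - 3818 = -218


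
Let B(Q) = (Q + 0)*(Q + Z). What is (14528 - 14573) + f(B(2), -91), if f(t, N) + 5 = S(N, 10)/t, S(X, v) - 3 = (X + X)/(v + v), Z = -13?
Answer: -10939/220 ≈ -49.723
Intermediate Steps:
S(X, v) = 3 + X/v (S(X, v) = 3 + (X + X)/(v + v) = 3 + (2*X)/((2*v)) = 3 + (2*X)*(1/(2*v)) = 3 + X/v)
B(Q) = Q*(-13 + Q) (B(Q) = (Q + 0)*(Q - 13) = Q*(-13 + Q))
f(t, N) = -5 + (3 + N/10)/t
(14528 - 14573) + f(B(2), -91) = (14528 - 14573) + (30 - 91 - 100*(-13 + 2))/(10*((2*(-13 + 2)))) = -45 + (30 - 91 - 100*(-11))/(10*((2*(-11)))) = -45 + (⅒)*(30 - 91 - 50*(-22))/(-22) = -45 + (⅒)*(-1/22)*(30 - 91 + 1100) = -45 + (⅒)*(-1/22)*1039 = -45 - 1039/220 = -10939/220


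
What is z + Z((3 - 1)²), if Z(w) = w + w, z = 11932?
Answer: 11940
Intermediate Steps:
Z(w) = 2*w
z + Z((3 - 1)²) = 11932 + 2*(3 - 1)² = 11932 + 2*2² = 11932 + 2*4 = 11932 + 8 = 11940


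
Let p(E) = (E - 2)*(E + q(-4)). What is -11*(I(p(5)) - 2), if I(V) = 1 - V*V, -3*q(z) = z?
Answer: 3982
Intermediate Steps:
q(z) = -z/3
p(E) = (-2 + E)*(4/3 + E) (p(E) = (E - 2)*(E - ⅓*(-4)) = (-2 + E)*(E + 4/3) = (-2 + E)*(4/3 + E))
I(V) = 1 - V²
-11*(I(p(5)) - 2) = -11*((1 - (-8/3 + 5² - ⅔*5)²) - 2) = -11*((1 - (-8/3 + 25 - 10/3)²) - 2) = -11*((1 - 1*19²) - 2) = -11*((1 - 1*361) - 2) = -11*((1 - 361) - 2) = -11*(-360 - 2) = -11*(-362) = 3982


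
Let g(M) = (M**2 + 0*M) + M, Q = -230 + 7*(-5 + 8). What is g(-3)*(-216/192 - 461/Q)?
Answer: 5421/836 ≈ 6.4845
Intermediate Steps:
Q = -209 (Q = -230 + 7*3 = -230 + 21 = -209)
g(M) = M + M**2 (g(M) = (M**2 + 0) + M = M**2 + M = M + M**2)
g(-3)*(-216/192 - 461/Q) = (-3*(1 - 3))*(-216/192 - 461/(-209)) = (-3*(-2))*(-216*1/192 - 461*(-1/209)) = 6*(-9/8 + 461/209) = 6*(1807/1672) = 5421/836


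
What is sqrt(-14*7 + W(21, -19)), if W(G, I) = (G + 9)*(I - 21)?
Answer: I*sqrt(1298) ≈ 36.028*I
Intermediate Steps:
W(G, I) = (-21 + I)*(9 + G) (W(G, I) = (9 + G)*(-21 + I) = (-21 + I)*(9 + G))
sqrt(-14*7 + W(21, -19)) = sqrt(-14*7 + (-189 - 21*21 + 9*(-19) + 21*(-19))) = sqrt(-98 + (-189 - 441 - 171 - 399)) = sqrt(-98 - 1200) = sqrt(-1298) = I*sqrt(1298)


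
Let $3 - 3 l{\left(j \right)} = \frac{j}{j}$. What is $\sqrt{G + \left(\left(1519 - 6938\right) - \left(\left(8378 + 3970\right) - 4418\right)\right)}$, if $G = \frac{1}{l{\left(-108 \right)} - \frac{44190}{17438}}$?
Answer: $\frac{2 i \sqrt{7963096067930}}{48847} \approx 115.54 i$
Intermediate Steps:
$l{\left(j \right)} = \frac{2}{3}$ ($l{\left(j \right)} = 1 - \frac{j \frac{1}{j}}{3} = 1 - \frac{1}{3} = \frac{2}{3}$)
$G = - \frac{26157}{48847}$ ($G = \frac{1}{\frac{2}{3} - \frac{44190}{17438}} = \frac{1}{\frac{2}{3} - \frac{22095}{8719}} = \frac{1}{- \frac{48847}{26157}} = - \frac{26157}{48847} \approx -0.53549$)
$\sqrt{G + \left(\left(1519 - 6938\right) - \left(\left(8378 + 3970\right) - 4418\right)\right)} = \sqrt{- \frac{26157}{48847} + \left(\left(1519 - 6938\right) - \left(\left(8378 + 3970\right) - 4418\right)\right)} = \sqrt{- \frac{26157}{48847} + \left(\left(1519 - 6938\right) - \left(12348 - 4418\right)\right)} = \sqrt{- \frac{26157}{48847} - 13349} = \sqrt{- \frac{652084760}{48847}} = \frac{2 i \sqrt{7963096067930}}{48847}$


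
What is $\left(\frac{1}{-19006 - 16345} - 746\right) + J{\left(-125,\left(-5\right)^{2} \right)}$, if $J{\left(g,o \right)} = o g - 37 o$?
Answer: $- \frac{169543397}{35351} \approx -4796.0$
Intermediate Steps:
$J{\left(g,o \right)} = - 37 o + g o$ ($J{\left(g,o \right)} = g o - 37 o = - 37 o + g o$)
$\left(\frac{1}{-19006 - 16345} - 746\right) + J{\left(-125,\left(-5\right)^{2} \right)} = \left(\frac{1}{-19006 - 16345} - 746\right) + \left(-5\right)^{2} \left(-37 - 125\right) = \left(\frac{1}{-35351} - 746\right) + 25 \left(-162\right) = \left(- \frac{1}{35351} - 746\right) - 4050 = - \frac{26371847}{35351} - 4050 = - \frac{169543397}{35351}$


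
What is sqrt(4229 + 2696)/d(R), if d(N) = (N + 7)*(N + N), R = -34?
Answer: 5*sqrt(277)/1836 ≈ 0.045325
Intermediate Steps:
d(N) = 2*N*(7 + N) (d(N) = (7 + N)*(2*N) = 2*N*(7 + N))
sqrt(4229 + 2696)/d(R) = sqrt(4229 + 2696)/((2*(-34)*(7 - 34))) = sqrt(6925)/((2*(-34)*(-27))) = (5*sqrt(277))/1836 = (5*sqrt(277))*(1/1836) = 5*sqrt(277)/1836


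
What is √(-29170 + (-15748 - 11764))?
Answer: 3*I*√6298 ≈ 238.08*I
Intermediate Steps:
√(-29170 + (-15748 - 11764)) = √(-29170 - 27512) = √(-56682) = 3*I*√6298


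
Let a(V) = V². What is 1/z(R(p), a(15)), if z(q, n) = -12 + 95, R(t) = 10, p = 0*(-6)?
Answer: 1/83 ≈ 0.012048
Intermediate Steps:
p = 0
z(q, n) = 83
1/z(R(p), a(15)) = 1/83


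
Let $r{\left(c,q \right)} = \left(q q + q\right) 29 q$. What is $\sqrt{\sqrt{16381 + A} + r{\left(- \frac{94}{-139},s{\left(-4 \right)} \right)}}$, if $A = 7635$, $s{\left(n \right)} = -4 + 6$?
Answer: $2 \sqrt{87 + \sqrt{1501}} \approx 22.427$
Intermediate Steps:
$s{\left(n \right)} = 2$
$r{\left(c,q \right)} = 29 q \left(q + q^{2}\right)$ ($r{\left(c,q \right)} = \left(q^{2} + q\right) 29 q = \left(q + q^{2}\right) 29 q = 29 q \left(q + q^{2}\right)$)
$\sqrt{\sqrt{16381 + A} + r{\left(- \frac{94}{-139},s{\left(-4 \right)} \right)}} = \sqrt{\sqrt{16381 + 7635} + 29 \cdot 2^{2} \left(1 + 2\right)} = \sqrt{\sqrt{24016} + 29 \cdot 4 \cdot 3} = \sqrt{4 \sqrt{1501} + 348} = \sqrt{348 + 4 \sqrt{1501}}$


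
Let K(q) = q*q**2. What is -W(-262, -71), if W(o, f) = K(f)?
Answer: 357911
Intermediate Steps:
K(q) = q**3
W(o, f) = f**3
-W(-262, -71) = -1*(-71)**3 = -1*(-357911) = 357911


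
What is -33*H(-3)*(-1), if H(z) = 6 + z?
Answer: 99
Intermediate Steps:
-33*H(-3)*(-1) = -33*(6 - 3)*(-1) = -33*3*(-1) = -99*(-1) = 99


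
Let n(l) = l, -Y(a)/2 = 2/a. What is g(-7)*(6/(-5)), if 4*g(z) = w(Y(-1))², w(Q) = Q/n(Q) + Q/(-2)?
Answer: -3/10 ≈ -0.30000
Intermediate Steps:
Y(a) = -4/a
w(Q) = 1 - Q/2 (w(Q) = Q/Q + Q/(-2) = 1 + Q*(-½) = 1 - Q/2)
g(z) = ¼ (g(z) = (1 - (-2)/(-1))²/4 = (1 - (-2)*(-1))²/4 = (1 - ½*4)²/4 = (1 - 2)²/4 = (¼)*(-1)² = (¼)*1 = ¼)
g(-7)*(6/(-5)) = (6/(-5))/4 = (6*(-⅕))/4 = (¼)*(-6/5) = -3/10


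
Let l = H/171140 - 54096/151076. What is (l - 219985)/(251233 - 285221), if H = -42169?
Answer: 1421940015578421/219691181000080 ≈ 6.4725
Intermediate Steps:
l = -3907178321/6463786660 (l = -42169/171140 - 54096/151076 = -42169*1/171140 - 54096*1/151076 = -42169/171140 - 13524/37769 = -3907178321/6463786660 ≈ -0.60447)
(l - 219985)/(251233 - 285221) = (-3907178321/6463786660 - 219985)/(251233 - 285221) = -1421940015578421/6463786660/(-33988) = -1421940015578421/6463786660*(-1/33988) = 1421940015578421/219691181000080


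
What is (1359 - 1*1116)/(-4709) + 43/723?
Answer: 26798/3404607 ≈ 0.0078711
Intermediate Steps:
(1359 - 1*1116)/(-4709) + 43/723 = (1359 - 1116)*(-1/4709) + 43*(1/723) = 243*(-1/4709) + 43/723 = -243/4709 + 43/723 = 26798/3404607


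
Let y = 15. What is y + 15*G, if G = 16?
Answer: 255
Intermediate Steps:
y + 15*G = 15 + 15*16 = 15 + 240 = 255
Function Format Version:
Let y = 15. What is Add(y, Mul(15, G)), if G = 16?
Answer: 255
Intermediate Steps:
Add(y, Mul(15, G)) = Add(15, Mul(15, 16)) = Add(15, 240) = 255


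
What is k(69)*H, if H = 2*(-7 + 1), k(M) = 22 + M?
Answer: -1092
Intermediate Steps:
H = -12 (H = 2*(-6) = -12)
k(69)*H = (22 + 69)*(-12) = 91*(-12) = -1092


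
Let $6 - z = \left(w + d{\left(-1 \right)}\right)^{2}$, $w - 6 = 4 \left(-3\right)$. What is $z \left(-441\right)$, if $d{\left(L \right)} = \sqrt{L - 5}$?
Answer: $10584 - 5292 i \sqrt{6} \approx 10584.0 - 12963.0 i$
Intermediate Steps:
$d{\left(L \right)} = \sqrt{-5 + L}$
$w = -6$ ($w = 6 + 4 \left(-3\right) = 6 - 12 = -6$)
$z = 6 - \left(-6 + i \sqrt{6}\right)^{2}$ ($z = 6 - \left(-6 + \sqrt{-5 - 1}\right)^{2} = 6 - \left(-6 + \sqrt{-6}\right)^{2} = 6 - \left(-6 + i \sqrt{6}\right)^{2} \approx -24.0 + 29.394 i$)
$z \left(-441\right) = \left(-24 + 12 i \sqrt{6}\right) \left(-441\right) = 10584 - 5292 i \sqrt{6}$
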